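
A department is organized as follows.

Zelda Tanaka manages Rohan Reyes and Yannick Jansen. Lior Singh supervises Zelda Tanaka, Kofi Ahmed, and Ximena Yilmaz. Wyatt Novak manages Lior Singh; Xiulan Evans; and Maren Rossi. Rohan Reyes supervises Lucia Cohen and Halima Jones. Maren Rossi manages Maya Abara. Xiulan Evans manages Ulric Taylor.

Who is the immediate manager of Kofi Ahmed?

Lior Singh

Kofi Ahmed reports directly to Lior Singh.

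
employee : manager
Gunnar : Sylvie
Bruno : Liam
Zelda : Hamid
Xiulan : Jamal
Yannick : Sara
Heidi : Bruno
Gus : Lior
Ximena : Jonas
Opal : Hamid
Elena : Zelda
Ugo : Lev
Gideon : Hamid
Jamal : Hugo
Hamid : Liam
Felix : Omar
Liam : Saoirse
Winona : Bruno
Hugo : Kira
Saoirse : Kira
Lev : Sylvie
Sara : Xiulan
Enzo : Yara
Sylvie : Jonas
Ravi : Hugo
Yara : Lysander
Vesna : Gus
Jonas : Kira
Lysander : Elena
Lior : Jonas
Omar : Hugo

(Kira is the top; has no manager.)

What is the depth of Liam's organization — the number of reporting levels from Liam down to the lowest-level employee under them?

The longest chain under Liam runs Liam → Hamid → Zelda → Elena → Lysander → Yara → Enzo, which is 6 levels below Liam.

6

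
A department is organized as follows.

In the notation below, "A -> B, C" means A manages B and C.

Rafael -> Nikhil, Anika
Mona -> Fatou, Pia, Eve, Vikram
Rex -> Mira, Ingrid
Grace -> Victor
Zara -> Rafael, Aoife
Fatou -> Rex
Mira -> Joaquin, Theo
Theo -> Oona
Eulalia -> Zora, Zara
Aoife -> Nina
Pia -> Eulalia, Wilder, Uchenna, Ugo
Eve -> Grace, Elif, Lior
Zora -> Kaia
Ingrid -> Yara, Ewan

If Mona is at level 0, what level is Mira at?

Chain from Mira up to Mona: Mira → Rex → Fatou → Mona. That is 3 steps up, so Mira is 3 levels below Mona.

3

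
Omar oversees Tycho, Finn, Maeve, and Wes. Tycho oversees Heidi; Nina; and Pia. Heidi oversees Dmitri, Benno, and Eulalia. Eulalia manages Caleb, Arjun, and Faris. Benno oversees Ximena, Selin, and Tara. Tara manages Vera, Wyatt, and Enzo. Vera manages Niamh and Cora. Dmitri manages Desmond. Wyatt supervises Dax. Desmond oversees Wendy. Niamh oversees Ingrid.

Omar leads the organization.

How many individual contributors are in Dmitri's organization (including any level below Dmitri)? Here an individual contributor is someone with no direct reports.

The only person in Dmitri's organization with no one reporting to them is Wendy. That is 1.

1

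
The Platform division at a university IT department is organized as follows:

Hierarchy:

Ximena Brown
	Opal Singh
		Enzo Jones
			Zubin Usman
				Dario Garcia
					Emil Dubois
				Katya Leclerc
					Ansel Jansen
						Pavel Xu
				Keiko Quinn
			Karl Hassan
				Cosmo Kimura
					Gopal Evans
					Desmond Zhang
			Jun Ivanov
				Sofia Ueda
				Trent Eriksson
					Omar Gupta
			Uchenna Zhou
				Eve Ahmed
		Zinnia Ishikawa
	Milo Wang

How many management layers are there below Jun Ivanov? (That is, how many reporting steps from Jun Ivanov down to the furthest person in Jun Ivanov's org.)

2

The longest chain under Jun Ivanov runs Jun Ivanov → Trent Eriksson → Omar Gupta, which is 2 levels below Jun Ivanov.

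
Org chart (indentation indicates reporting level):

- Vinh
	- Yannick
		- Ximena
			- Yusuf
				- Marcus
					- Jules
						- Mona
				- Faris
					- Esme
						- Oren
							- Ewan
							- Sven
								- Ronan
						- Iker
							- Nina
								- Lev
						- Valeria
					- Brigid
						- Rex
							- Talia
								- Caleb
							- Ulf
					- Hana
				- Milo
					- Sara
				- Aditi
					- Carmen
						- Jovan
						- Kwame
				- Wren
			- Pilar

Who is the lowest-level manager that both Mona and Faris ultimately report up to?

Mona's chain of managers is Jules, Marcus, Yusuf, Ximena, Yannick, Vinh. Faris's chain of managers is Yusuf, Ximena, Yannick, Vinh. The first manager that appears in both chains is Yusuf.

Yusuf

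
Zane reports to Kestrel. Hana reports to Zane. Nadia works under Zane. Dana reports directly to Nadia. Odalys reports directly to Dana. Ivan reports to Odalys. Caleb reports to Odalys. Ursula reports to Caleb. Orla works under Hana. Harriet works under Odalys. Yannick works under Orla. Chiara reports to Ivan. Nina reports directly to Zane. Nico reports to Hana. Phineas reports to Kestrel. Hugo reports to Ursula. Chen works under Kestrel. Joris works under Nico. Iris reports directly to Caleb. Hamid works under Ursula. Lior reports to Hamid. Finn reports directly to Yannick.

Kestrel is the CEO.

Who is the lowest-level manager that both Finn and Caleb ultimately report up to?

Zane

Finn's chain of managers is Yannick, Orla, Hana, Zane, Kestrel. Caleb's chain of managers is Odalys, Dana, Nadia, Zane, Kestrel. The first manager that appears in both chains is Zane.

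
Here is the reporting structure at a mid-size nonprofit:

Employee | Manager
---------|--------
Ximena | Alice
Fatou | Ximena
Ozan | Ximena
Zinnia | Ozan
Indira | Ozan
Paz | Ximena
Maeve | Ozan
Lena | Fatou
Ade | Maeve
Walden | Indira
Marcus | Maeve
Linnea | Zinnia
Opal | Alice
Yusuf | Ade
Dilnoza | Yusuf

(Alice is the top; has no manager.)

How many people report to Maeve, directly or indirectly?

Maeve directly manages Ade, Marcus. Under Ade: Yusuf, Dilnoza (2). Marcus has no reports. So Maeve's organization is 2 direct reports plus everyone under them: 3 + 1 = 4.

4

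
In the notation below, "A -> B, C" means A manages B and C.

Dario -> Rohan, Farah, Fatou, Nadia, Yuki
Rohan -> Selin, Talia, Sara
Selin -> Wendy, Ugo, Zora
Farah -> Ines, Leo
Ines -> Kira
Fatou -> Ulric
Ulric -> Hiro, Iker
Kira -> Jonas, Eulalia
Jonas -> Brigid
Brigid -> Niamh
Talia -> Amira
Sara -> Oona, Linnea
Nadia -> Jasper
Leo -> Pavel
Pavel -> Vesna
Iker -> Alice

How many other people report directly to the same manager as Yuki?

Yuki reports to Dario. Dario's other direct reports are Rohan, Farah, Fatou, Nadia — 4 peers.

4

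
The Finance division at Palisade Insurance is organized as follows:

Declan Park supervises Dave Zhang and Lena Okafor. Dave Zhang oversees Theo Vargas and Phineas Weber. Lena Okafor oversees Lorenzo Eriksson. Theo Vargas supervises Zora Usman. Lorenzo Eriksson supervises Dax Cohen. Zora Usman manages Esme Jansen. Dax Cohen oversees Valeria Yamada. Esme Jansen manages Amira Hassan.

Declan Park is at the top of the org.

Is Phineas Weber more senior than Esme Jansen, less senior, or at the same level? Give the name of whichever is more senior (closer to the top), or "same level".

Phineas Weber

Phineas Weber is 2 levels below Declan Park; Esme Jansen is 4. Phineas Weber is higher.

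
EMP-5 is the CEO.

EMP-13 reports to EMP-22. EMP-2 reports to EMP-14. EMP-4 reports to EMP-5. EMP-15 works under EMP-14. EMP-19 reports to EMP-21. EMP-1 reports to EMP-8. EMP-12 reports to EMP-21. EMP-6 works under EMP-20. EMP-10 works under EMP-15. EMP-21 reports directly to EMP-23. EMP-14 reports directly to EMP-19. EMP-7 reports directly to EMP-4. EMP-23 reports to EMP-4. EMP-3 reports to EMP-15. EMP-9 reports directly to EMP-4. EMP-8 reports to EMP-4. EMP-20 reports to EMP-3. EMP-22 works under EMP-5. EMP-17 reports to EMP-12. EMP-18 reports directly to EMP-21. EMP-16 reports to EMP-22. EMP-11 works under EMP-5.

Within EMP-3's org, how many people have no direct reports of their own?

The only person in EMP-3's organization with no one reporting to them is EMP-6. That is 1.

1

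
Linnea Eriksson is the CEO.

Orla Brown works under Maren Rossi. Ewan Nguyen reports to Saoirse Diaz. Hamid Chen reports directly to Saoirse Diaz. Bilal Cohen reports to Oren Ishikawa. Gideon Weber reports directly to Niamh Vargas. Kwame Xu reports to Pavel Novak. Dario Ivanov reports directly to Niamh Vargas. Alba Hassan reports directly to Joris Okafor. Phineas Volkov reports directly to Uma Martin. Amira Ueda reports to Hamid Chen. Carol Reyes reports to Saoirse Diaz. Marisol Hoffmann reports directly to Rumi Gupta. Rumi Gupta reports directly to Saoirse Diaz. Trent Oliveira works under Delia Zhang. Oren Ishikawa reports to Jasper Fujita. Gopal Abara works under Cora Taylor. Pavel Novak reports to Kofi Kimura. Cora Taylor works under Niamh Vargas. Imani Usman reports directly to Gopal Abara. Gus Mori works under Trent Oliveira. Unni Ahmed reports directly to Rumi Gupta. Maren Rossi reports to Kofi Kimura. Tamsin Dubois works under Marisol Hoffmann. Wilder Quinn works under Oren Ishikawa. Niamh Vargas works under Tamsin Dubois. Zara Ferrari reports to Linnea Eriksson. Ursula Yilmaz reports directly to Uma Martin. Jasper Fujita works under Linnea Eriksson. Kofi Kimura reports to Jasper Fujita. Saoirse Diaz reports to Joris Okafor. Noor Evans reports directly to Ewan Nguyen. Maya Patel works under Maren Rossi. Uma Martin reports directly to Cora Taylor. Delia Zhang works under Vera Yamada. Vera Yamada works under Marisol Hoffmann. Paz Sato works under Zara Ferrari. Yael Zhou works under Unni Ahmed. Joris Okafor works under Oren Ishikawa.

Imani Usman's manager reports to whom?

Cora Taylor

Imani Usman reports to Gopal Abara, and Gopal Abara reports to Cora Taylor. So Imani Usman's skip-level manager is Cora Taylor.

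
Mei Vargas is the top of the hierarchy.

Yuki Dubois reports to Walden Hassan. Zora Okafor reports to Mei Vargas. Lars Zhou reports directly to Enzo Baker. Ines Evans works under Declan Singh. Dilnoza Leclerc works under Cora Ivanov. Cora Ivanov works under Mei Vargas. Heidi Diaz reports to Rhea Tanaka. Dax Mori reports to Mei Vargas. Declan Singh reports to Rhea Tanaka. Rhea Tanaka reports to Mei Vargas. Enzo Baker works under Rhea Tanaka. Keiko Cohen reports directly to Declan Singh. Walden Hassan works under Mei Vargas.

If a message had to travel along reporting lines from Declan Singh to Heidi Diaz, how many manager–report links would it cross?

Declan Singh is 1 level below Rhea Tanaka, and Heidi Diaz is 1 level below Rhea Tanaka (their lowest common manager). The shortest path runs up from Declan Singh to Rhea Tanaka and back down to Heidi Diaz: 1 + 1 = 2 links.

2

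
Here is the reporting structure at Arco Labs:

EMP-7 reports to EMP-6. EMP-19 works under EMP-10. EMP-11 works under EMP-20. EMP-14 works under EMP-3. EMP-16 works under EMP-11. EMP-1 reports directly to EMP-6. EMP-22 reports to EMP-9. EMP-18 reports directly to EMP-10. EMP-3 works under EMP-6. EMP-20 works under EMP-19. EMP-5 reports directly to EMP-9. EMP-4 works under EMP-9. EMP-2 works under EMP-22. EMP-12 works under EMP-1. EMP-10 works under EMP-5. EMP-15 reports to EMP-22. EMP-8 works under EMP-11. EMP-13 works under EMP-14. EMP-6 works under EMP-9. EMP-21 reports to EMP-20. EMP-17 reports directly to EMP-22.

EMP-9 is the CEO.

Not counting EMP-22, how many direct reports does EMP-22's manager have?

3

EMP-22 reports to EMP-9. EMP-9's other direct reports are EMP-6, EMP-5, EMP-4 — 3 peers.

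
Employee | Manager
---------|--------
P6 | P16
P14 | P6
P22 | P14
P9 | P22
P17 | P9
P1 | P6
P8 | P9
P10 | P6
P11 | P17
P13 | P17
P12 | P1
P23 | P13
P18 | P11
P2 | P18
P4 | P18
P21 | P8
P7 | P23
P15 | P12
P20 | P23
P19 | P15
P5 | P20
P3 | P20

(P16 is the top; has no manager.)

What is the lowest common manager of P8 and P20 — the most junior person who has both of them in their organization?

P9

P8's chain of managers is P9, P22, P14, P6, P16. P20's chain of managers is P23, P13, P17, P9, P22, P14, P6, P16. The first manager that appears in both chains is P9.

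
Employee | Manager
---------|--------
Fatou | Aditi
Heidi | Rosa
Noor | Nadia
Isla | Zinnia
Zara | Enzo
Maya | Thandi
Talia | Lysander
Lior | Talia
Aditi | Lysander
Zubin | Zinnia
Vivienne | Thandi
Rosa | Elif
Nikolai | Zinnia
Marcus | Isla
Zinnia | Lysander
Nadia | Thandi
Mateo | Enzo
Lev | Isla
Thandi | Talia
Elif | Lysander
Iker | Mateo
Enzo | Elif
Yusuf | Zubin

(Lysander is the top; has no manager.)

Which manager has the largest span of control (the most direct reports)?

Lysander

Direct-report counts: Lysander has 4; Aditi has 1; Talia has 2; Thandi has 3; Nadia has 1; Zinnia has 3; Zubin has 1; Isla has 2; Elif has 2; Rosa has 1; Enzo has 2; Mateo has 1. The largest is 4, held by Lysander.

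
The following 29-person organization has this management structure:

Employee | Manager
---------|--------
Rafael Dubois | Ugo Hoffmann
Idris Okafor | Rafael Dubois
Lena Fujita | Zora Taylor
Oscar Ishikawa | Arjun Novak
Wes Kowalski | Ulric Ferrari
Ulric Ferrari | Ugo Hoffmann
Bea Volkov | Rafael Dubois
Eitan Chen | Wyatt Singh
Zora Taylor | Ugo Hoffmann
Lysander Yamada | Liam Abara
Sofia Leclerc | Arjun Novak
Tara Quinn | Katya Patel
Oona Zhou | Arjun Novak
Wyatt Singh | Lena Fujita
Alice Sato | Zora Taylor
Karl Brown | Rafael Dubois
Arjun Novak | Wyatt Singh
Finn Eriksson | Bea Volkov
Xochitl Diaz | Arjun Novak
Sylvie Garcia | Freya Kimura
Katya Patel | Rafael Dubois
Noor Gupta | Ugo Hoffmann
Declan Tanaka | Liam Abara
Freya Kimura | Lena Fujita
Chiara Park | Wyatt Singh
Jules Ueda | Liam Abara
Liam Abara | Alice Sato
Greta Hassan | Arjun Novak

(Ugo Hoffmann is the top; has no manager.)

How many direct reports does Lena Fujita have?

Lena Fujita directly manages Freya Kimura, Wyatt Singh. That is 2 direct reports.

2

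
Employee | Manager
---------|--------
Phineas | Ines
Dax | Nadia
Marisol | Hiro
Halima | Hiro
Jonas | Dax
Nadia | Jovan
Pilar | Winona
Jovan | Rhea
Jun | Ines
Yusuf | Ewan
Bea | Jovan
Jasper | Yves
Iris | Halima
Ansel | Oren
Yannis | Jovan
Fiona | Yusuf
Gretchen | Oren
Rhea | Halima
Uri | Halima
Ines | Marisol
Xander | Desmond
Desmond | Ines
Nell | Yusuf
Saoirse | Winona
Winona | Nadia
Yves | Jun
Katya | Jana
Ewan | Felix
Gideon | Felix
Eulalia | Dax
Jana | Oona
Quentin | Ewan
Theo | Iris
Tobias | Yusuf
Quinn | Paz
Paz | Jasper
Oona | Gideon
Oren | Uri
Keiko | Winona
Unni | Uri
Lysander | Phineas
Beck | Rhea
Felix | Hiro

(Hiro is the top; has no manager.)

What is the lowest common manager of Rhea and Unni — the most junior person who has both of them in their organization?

Rhea's chain of managers is Halima, Hiro. Unni's chain of managers is Uri, Halima, Hiro. The first manager that appears in both chains is Halima.

Halima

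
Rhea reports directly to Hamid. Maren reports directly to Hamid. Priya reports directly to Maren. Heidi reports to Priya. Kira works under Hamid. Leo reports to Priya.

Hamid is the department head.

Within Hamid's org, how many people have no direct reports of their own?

The people in Hamid's organization with no one reporting to them are Kira, Leo, Heidi, Rhea. That is 4.

4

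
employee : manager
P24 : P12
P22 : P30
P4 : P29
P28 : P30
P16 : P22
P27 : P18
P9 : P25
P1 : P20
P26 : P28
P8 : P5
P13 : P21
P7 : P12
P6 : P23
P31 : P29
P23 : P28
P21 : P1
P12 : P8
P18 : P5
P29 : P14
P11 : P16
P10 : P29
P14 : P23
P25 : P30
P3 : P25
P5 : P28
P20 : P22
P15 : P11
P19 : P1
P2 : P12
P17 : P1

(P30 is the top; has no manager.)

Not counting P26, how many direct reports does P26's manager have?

P26 reports to P28. P28's other direct reports are P5, P23 — 2 peers.

2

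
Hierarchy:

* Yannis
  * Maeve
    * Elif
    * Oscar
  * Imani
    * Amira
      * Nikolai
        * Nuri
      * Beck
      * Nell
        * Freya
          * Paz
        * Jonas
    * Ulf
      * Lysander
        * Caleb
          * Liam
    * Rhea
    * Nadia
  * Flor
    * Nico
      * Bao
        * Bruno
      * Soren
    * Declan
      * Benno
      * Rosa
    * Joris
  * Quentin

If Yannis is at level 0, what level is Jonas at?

Chain from Jonas up to Yannis: Jonas → Nell → Amira → Imani → Yannis. That is 4 steps up, so Jonas is 4 levels below Yannis.

4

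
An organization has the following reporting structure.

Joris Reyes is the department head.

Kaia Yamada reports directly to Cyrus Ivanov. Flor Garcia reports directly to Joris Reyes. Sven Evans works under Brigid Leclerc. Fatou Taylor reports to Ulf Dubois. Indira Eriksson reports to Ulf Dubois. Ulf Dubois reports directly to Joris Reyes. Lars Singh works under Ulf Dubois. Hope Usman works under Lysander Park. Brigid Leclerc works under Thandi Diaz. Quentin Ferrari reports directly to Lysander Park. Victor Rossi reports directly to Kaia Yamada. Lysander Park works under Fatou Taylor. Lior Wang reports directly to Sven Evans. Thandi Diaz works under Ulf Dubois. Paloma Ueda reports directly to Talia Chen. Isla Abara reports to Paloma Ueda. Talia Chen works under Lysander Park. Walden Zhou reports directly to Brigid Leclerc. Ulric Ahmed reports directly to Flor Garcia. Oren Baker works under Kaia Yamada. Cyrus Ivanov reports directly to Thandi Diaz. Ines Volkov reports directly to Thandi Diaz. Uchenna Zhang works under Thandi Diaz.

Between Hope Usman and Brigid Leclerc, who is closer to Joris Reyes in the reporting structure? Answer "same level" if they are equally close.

Hope Usman is 4 levels below Joris Reyes; Brigid Leclerc is 3. Brigid Leclerc is higher.

Brigid Leclerc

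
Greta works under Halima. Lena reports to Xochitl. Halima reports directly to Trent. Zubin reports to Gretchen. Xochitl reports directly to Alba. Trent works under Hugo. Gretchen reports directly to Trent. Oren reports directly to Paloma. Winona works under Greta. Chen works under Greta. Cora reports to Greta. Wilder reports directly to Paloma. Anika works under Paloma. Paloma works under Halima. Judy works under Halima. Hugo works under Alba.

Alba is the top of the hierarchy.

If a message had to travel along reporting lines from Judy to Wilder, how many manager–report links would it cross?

Judy is 1 level below Halima, and Wilder is 2 levels below Halima (their lowest common manager). The shortest path runs up from Judy to Halima and back down to Wilder: 1 + 2 = 3 links.

3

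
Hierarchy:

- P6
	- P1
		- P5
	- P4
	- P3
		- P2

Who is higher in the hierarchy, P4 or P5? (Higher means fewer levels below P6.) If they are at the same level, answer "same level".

P4

P4 is 1 level below P6; P5 is 2. P4 is higher.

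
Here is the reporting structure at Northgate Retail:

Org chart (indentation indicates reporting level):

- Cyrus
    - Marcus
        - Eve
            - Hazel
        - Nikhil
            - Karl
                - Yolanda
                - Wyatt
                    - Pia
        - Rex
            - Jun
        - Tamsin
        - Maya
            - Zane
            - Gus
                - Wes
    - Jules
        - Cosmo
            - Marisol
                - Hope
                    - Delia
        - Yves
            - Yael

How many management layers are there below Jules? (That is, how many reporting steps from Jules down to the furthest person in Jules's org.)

4

The longest chain under Jules runs Jules → Cosmo → Marisol → Hope → Delia, which is 4 levels below Jules.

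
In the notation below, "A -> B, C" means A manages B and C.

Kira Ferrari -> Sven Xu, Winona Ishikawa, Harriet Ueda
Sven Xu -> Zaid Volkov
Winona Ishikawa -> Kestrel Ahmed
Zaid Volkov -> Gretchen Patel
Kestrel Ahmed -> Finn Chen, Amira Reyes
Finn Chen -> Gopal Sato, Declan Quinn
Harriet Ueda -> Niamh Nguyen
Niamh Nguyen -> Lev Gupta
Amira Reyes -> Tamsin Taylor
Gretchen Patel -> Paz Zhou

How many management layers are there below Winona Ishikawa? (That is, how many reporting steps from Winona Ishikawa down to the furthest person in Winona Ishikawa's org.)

The longest chain under Winona Ishikawa runs Winona Ishikawa → Kestrel Ahmed → Amira Reyes → Tamsin Taylor, which is 3 levels below Winona Ishikawa.

3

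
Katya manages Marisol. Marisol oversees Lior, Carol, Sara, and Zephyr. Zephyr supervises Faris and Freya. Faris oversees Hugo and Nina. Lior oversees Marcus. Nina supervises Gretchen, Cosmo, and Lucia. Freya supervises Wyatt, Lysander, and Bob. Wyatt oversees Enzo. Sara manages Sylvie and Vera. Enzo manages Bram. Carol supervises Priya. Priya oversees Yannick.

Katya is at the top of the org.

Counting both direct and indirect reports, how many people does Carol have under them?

2

Carol directly manages Priya. Under Priya: Yannick (1). That's 2 in total.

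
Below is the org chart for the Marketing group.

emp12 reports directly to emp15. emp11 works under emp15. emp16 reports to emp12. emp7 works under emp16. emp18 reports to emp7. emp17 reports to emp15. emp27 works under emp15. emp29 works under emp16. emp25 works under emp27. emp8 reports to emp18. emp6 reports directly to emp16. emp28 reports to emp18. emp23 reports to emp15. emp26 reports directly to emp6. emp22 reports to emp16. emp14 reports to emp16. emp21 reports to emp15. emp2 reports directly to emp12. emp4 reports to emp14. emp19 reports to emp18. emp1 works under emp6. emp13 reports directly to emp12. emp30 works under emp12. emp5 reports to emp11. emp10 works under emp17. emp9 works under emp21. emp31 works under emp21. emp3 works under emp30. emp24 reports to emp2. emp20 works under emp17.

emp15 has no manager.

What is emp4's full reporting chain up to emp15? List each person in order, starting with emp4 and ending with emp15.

emp4 -> emp14 -> emp16 -> emp12 -> emp15

emp4 reports to emp14. emp14 reports to emp16. emp16 reports to emp12. emp12 reports to emp15. emp15 is at the top.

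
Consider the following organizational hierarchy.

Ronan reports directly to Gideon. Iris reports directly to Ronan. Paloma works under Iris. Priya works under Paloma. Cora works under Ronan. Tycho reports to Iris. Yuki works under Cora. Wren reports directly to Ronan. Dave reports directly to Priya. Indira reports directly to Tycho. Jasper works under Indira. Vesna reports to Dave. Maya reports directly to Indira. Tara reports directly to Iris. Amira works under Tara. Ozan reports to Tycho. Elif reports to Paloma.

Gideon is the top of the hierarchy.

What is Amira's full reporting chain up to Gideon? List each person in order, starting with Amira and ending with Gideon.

Amira reports to Tara. Tara reports to Iris. Iris reports to Ronan. Ronan reports to Gideon. Gideon is at the top.

Amira -> Tara -> Iris -> Ronan -> Gideon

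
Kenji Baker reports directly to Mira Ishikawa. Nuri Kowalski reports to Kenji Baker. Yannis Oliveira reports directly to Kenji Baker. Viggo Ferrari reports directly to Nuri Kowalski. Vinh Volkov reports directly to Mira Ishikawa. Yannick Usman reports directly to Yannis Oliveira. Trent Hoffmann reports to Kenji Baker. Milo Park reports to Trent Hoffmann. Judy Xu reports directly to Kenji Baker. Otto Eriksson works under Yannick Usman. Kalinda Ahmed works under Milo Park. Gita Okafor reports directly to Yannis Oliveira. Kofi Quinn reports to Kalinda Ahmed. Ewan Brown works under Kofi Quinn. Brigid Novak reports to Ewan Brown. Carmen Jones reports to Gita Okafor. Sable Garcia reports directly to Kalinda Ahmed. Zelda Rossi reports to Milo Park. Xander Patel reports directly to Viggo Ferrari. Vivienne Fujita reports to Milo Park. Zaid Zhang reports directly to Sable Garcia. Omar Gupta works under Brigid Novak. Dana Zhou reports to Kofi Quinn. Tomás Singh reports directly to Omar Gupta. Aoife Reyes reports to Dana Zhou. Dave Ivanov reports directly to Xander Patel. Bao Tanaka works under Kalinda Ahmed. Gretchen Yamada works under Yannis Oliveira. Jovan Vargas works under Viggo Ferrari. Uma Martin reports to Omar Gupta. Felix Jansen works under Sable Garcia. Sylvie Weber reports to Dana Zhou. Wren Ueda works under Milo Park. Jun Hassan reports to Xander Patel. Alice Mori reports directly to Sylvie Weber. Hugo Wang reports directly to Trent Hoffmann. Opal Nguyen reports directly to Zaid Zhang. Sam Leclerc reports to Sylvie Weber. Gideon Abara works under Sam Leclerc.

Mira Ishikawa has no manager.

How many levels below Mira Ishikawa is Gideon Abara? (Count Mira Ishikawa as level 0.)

Chain from Gideon Abara up to Mira Ishikawa: Gideon Abara → Sam Leclerc → Sylvie Weber → Dana Zhou → Kofi Quinn → Kalinda Ahmed → Milo Park → Trent Hoffmann → Kenji Baker → Mira Ishikawa. That is 9 steps up, so Gideon Abara is 9 levels below Mira Ishikawa.

9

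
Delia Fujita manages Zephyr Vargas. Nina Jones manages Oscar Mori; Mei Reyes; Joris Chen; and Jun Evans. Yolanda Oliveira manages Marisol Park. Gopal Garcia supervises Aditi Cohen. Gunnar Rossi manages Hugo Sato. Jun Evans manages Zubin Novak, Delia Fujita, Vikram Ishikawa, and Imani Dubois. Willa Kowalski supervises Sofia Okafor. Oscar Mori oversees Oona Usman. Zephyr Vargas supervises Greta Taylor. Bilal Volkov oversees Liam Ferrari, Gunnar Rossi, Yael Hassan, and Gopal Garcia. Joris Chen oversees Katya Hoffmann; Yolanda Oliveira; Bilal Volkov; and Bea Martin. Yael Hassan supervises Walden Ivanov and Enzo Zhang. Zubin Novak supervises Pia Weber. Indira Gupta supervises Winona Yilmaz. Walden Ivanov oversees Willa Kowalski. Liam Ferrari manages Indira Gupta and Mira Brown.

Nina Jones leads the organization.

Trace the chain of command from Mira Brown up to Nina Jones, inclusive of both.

Mira Brown -> Liam Ferrari -> Bilal Volkov -> Joris Chen -> Nina Jones

Mira Brown reports to Liam Ferrari. Liam Ferrari reports to Bilal Volkov. Bilal Volkov reports to Joris Chen. Joris Chen reports to Nina Jones. Nina Jones is at the top.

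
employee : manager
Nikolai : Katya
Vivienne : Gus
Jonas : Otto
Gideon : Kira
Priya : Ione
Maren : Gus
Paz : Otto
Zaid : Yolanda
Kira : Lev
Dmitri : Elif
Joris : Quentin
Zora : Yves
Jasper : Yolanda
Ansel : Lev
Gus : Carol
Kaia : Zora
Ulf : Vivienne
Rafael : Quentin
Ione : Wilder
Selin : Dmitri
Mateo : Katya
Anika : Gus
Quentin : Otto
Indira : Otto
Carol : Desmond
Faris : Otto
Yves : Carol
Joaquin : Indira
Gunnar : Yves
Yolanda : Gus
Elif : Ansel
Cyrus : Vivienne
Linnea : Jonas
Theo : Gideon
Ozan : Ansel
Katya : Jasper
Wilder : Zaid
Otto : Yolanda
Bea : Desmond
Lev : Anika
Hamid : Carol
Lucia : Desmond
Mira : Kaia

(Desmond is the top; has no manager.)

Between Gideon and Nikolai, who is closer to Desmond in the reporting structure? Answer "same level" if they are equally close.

Both Gideon and Nikolai are 6 levels below Desmond.

same level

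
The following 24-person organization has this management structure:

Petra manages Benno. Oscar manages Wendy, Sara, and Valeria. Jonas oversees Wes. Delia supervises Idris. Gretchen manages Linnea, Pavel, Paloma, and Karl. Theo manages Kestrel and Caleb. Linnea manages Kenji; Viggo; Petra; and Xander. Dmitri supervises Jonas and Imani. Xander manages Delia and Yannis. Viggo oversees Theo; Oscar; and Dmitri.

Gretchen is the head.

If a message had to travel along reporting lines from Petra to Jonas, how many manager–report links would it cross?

Petra is 1 level below Linnea, and Jonas is 3 levels below Linnea (their lowest common manager). The shortest path runs up from Petra to Linnea and back down to Jonas: 1 + 3 = 4 links.

4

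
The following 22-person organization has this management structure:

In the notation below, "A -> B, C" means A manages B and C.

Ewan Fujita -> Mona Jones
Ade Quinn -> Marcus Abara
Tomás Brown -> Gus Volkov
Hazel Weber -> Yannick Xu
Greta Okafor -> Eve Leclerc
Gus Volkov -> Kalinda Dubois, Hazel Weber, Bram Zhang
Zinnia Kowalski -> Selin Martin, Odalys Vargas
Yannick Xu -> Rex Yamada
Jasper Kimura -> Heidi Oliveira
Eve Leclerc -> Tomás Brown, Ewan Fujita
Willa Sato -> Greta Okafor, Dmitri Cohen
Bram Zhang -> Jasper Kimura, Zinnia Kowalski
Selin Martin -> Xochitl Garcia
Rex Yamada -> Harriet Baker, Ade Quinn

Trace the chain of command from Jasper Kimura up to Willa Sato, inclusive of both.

Jasper Kimura -> Bram Zhang -> Gus Volkov -> Tomás Brown -> Eve Leclerc -> Greta Okafor -> Willa Sato

Jasper Kimura reports to Bram Zhang. Bram Zhang reports to Gus Volkov. Gus Volkov reports to Tomás Brown. Tomás Brown reports to Eve Leclerc. Eve Leclerc reports to Greta Okafor. Greta Okafor reports to Willa Sato. Willa Sato is at the top.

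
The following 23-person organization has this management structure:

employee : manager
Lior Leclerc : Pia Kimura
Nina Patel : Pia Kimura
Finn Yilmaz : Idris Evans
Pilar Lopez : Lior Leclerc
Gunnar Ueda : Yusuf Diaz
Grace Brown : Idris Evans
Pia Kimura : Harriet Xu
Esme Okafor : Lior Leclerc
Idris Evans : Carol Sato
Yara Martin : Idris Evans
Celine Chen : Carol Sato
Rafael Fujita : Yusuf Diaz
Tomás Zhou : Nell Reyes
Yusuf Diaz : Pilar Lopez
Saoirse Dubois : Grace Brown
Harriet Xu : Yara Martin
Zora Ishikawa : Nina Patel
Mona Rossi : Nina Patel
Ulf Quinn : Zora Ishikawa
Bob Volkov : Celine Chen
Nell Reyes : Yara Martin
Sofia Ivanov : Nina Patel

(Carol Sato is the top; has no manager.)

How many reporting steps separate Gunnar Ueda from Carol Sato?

Chain from Gunnar Ueda up to Carol Sato: Gunnar Ueda → Yusuf Diaz → Pilar Lopez → Lior Leclerc → Pia Kimura → Harriet Xu → Yara Martin → Idris Evans → Carol Sato. That is 8 steps up, so Gunnar Ueda is 8 levels below Carol Sato.

8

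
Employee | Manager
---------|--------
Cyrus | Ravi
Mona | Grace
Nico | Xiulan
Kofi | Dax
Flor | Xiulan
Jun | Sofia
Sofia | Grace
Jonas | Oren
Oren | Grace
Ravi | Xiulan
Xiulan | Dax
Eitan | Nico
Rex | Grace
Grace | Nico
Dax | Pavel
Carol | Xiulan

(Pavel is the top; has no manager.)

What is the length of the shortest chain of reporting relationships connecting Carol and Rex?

Carol is 1 level below Xiulan, and Rex is 3 levels below Xiulan (their lowest common manager). The shortest path runs up from Carol to Xiulan and back down to Rex: 1 + 3 = 4 links.

4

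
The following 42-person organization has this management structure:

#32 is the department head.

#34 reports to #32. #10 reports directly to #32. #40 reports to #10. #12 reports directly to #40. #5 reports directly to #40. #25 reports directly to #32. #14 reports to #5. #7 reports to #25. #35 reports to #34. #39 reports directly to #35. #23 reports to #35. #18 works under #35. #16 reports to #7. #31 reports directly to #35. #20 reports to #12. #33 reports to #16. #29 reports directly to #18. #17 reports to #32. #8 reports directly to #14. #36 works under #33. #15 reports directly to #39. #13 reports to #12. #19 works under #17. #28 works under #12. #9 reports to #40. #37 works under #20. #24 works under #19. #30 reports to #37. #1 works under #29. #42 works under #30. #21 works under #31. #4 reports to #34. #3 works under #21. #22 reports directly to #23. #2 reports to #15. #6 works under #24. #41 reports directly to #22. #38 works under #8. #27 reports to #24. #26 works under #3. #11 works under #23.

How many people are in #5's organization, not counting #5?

3

#5 directly manages #14. Under #14: #8, #38 (2). That's 3 in total.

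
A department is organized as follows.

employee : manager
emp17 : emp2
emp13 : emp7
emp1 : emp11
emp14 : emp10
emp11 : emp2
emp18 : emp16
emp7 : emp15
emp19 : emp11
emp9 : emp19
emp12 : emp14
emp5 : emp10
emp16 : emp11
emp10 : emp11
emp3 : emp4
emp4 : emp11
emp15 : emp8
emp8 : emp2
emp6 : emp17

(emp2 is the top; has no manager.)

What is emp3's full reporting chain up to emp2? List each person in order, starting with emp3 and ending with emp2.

emp3 reports to emp4. emp4 reports to emp11. emp11 reports to emp2. emp2 is at the top.

emp3 -> emp4 -> emp11 -> emp2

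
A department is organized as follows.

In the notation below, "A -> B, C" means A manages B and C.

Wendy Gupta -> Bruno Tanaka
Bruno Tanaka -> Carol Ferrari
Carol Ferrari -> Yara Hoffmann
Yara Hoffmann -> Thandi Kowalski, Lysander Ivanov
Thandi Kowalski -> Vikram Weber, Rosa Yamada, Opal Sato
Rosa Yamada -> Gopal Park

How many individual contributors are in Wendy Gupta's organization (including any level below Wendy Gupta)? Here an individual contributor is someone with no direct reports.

4

The people in Wendy Gupta's organization with no one reporting to them are Lysander Ivanov, Opal Sato, Gopal Park, Vikram Weber. That is 4.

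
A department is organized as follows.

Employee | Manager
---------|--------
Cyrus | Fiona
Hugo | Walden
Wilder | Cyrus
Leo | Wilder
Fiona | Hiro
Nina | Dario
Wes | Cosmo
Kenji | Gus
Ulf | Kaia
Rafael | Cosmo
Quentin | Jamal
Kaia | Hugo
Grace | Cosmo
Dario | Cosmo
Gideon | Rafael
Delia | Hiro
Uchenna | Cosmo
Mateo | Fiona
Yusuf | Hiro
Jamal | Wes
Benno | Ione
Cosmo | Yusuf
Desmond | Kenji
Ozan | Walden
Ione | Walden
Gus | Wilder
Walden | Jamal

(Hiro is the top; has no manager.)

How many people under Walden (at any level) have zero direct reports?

The people in Walden's organization with no one reporting to them are Ozan, Benno, Ulf. That is 3.

3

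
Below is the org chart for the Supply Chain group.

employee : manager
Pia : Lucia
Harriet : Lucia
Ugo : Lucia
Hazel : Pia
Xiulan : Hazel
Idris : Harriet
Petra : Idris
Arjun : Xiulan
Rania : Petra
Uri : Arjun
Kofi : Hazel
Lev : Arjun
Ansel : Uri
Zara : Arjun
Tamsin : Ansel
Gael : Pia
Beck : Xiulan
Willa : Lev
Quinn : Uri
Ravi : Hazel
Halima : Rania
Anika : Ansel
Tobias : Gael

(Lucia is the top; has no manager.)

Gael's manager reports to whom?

Lucia

Gael reports to Pia, and Pia reports to Lucia. So Gael's skip-level manager is Lucia.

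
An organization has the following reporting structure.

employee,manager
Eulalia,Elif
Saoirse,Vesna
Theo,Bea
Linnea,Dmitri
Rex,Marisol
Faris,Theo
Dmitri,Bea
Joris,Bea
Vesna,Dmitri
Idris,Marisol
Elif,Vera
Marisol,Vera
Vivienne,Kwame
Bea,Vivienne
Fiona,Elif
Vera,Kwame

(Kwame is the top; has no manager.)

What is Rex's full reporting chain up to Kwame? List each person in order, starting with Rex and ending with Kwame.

Rex -> Marisol -> Vera -> Kwame

Rex reports to Marisol. Marisol reports to Vera. Vera reports to Kwame. Kwame is at the top.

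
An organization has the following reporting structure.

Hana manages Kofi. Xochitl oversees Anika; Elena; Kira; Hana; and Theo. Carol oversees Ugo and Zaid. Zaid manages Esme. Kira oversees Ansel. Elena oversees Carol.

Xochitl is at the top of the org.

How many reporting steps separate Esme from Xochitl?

Chain from Esme up to Xochitl: Esme → Zaid → Carol → Elena → Xochitl. That is 4 steps up, so Esme is 4 levels below Xochitl.

4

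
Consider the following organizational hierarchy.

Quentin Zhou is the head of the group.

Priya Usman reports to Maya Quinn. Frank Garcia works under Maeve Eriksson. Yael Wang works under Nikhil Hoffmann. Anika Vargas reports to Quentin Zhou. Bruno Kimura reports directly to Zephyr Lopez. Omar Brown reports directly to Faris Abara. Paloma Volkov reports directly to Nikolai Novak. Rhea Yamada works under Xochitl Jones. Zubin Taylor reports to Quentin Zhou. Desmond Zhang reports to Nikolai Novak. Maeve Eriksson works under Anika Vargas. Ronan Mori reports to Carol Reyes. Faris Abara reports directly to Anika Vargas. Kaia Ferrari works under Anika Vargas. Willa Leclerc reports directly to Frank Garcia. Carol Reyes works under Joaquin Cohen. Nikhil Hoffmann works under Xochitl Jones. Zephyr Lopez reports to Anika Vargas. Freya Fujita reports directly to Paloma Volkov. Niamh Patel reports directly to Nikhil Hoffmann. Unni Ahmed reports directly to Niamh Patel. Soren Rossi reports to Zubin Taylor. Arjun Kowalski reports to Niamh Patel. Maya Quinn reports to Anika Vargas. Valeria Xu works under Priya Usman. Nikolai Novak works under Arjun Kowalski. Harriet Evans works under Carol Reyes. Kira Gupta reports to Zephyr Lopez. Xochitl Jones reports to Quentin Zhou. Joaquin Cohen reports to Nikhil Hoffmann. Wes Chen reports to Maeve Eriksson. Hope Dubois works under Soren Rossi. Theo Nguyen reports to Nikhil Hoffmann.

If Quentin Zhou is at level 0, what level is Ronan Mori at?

Chain from Ronan Mori up to Quentin Zhou: Ronan Mori → Carol Reyes → Joaquin Cohen → Nikhil Hoffmann → Xochitl Jones → Quentin Zhou. That is 5 steps up, so Ronan Mori is 5 levels below Quentin Zhou.

5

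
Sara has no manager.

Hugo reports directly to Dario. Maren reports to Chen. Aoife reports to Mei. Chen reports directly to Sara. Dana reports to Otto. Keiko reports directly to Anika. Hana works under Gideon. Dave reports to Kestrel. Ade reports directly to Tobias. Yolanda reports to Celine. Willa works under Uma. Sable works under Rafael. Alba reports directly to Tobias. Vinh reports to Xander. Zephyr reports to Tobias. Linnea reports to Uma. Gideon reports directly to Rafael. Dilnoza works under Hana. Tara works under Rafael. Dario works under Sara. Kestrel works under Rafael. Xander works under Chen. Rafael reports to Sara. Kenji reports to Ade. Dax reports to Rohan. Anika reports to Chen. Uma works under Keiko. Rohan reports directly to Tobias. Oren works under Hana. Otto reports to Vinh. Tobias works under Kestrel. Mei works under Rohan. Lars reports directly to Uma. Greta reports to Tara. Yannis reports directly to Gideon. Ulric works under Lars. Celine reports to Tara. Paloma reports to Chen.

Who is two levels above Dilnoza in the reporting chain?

Gideon

Dilnoza reports to Hana, and Hana reports to Gideon. So Dilnoza's skip-level manager is Gideon.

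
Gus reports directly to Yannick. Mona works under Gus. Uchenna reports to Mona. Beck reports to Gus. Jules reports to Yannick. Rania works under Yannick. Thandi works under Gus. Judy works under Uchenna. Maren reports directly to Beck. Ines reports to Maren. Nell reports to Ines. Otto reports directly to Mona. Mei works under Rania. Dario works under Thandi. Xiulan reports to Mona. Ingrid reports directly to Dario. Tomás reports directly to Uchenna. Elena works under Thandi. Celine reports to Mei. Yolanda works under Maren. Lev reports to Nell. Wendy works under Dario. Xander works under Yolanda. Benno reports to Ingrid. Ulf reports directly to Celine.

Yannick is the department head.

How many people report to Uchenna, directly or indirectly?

2

Uchenna directly manages Judy, Tomás. Judy has no reports. Tomás has no reports. So Uchenna's organization is 2 direct reports plus everyone under them: 1 + 1 = 2.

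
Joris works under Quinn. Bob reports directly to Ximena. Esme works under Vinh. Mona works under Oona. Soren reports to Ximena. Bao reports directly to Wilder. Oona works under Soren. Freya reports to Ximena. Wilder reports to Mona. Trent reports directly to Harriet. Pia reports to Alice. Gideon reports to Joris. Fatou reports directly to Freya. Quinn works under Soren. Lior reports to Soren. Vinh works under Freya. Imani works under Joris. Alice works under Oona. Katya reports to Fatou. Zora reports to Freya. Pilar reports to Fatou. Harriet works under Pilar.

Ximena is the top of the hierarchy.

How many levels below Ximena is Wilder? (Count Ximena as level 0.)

4

Chain from Wilder up to Ximena: Wilder → Mona → Oona → Soren → Ximena. That is 4 steps up, so Wilder is 4 levels below Ximena.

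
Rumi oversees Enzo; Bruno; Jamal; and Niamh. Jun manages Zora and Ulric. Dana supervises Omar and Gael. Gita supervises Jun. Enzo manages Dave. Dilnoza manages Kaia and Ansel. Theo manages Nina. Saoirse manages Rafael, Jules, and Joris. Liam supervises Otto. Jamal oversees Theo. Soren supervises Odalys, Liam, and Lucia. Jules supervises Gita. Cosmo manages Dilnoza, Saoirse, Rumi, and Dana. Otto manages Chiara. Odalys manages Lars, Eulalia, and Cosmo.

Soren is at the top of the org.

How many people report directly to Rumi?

4

Rumi directly manages Enzo, Bruno, Jamal, Niamh. That is 4 direct reports.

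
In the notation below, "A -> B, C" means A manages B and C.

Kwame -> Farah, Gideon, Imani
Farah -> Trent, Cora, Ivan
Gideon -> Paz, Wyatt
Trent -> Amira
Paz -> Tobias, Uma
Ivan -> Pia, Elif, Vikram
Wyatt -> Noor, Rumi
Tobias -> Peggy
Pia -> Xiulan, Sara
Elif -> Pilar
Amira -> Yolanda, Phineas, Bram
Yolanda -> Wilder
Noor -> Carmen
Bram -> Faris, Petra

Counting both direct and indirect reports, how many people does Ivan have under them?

6

Ivan directly manages Pia, Elif, Vikram. Under Pia: Sara, Xiulan (2). Under Elif: Pilar (1). Vikram has no reports. So Ivan's organization is 3 direct reports plus everyone under them: 3 + 2 + 1 = 6.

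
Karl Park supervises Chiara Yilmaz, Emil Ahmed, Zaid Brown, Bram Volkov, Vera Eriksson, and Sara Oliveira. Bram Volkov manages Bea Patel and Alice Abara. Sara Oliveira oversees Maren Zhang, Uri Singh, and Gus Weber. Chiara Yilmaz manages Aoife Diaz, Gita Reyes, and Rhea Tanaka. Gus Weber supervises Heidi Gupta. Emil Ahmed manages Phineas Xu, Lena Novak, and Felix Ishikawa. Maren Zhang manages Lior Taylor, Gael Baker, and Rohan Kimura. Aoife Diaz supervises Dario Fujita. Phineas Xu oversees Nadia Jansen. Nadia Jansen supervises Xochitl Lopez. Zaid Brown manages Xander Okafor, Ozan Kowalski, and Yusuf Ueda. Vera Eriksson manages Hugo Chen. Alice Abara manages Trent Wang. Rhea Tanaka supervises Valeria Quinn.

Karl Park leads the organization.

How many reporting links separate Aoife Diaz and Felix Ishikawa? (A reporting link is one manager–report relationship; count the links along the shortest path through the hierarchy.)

Aoife Diaz is 2 levels below Karl Park, and Felix Ishikawa is 2 levels below Karl Park (their lowest common manager). The shortest path runs up from Aoife Diaz to Karl Park and back down to Felix Ishikawa: 2 + 2 = 4 links.

4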